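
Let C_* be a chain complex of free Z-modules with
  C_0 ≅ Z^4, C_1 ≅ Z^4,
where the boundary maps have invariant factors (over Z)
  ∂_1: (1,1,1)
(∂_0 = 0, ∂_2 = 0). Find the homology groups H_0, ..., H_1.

H_0: b_0 = 4 − 0 − 3 = 1; torsion from ∂_1 factors > 1: none. So H_0 ≅ Z.
H_1: b_1 = 4 − 3 − 0 = 1; torsion from ∂_2 factors > 1: none. So H_1 ≅ Z.

H_0 ≅ Z,  H_1 ≅ Z.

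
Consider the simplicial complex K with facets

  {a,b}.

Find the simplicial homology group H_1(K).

H_1 ≅ 0.

Take the total order a < b on the vertex set. Then K (dimension 1) consists of the simplices:

  0-simplices (2): a, b
  1-simplices (1): ab

so the chain groups are C_0 ≅ Z^2, C_1 ≅ Z^1.

The boundary map ∂_1: C_1 → C_0 maps an edge to its endpoints' difference, ∂[p,q] = q − p. For instance
  ∂ab = b − a.
The resulting 2×1 matrix has rank 1, and its Smith normal form has invariant factors (1).

Computing H_k = (kernel of ∂_k) / (image of ∂_{k+1}):

  H_1: rank ker ∂_1 − rank ∂_2 = (1 − 1) − 0 = 0, and there is no ∂_2, so H_1 = 0.

(K is a triangulation of the 1-simplex.)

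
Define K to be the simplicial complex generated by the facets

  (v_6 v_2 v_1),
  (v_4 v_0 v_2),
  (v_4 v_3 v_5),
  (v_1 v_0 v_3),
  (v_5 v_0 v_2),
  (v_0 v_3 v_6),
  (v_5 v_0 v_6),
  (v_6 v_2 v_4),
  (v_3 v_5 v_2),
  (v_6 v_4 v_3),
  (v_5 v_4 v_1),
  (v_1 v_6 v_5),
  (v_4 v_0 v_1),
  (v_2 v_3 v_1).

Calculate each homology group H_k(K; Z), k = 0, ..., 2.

H_0 = Z,  H_1 = Z^2,  H_2 = Z.

Fix the vertex order v_0 < v_1 < v_2 < v_3 < v_4 < v_5 < v_6 and write every simplex with vertices in increasing order. Then dim K = 2 and the simplices of K are:

  0-simplices (7): [v_0], [v_1], [v_2], [v_3], [v_4], [v_5], [v_6]
  1-simplices (21): (21 of them)
  2-simplices (14): (14 of them)

so the chain groups are C_0 ≅ Z^7, C_1 ≅ Z^21, C_2 ≅ Z^14.

The boundary map ∂_1: C_1 → C_0 sends each edge [p,q] (with p < q) to q − p.
As a 7×21 matrix over Z this has rank 6, with invariant factors (1,1,1,1,1,1).

The boundary map ∂_2: C_2 → C_1 sends each 2-simplex [p,q,r] to [q,r] − [p,r] + [p,q]. For instance
  ∂[v_3,v_4,v_6] = [v_4,v_6] − [v_3,v_6] + [v_3,v_4],
  ∂[v_1,v_5,v_6] = [v_5,v_6] − [v_1,v_6] + [v_1,v_5].
The resulting 21×14 matrix has rank 13, and its Smith normal form has invariant factors (1,1,1,1,1,1,1,1,1,1,1,1,1).

Computing H_k = (kernel of ∂_k) / (image of ∂_{k+1}):

  H_0: rank C_0 − rank ∂_1 = 7 − 6 = 1, and the invariant factors of ∂_1 are all 1, so H_0 = Z.
  H_1: rank ker ∂_1 − rank ∂_2 = (21 − 6) − 13 = 2, and the invariant factors of ∂_2 are all 1, so H_1 = Z^2.
  H_2: rank ker ∂_2 − rank ∂_3 = (14 − 13) − 0 = 1, and there is no ∂_3, so H_2 = Z.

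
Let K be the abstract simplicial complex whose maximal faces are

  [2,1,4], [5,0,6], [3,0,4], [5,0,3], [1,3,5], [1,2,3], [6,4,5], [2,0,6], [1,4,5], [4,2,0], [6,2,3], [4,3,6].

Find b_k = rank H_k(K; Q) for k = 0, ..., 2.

b_0 = 1, b_1 = 0, b_2 = 0.

We work with the vertex ordering 0 < 1 < 2 < 3 < 4 < 5 < 6. The simplices of K, each written with vertices in increasing order, are:

  0-simplices (7): [0], [1], [2], [3], [4], [5], [6]
  1-simplices (18): [0,2], [0,3], [0,4], [0,5], [0,6], [1,2], [1,3], [1,4], [1,5], [2,3], [2,4], [2,6], [3,4], [3,5], [3,6], [4,5], [4,6], [5,6]
  2-simplices (12): [0,2,4], [0,2,6], [0,3,4], [0,3,5], [0,5,6], [1,2,3], [1,2,4], [1,3,5], [1,4,5], [2,3,6], [3,4,6], [4,5,6]

giving chain groups C_0 ≅ Z^7, C_1 ≅ Z^18, C_2 ≅ Z^12.

Boundary ∂_1: C_1 → C_0 maps an edge to its endpoints' difference, ∂[p,q] = q − p.
The 7×18 boundary matrix has rank 6 and Smith normal form diag(1,1,1,1,1,1).

∂_2: C_2 → C_1 acts by ∂[p,q,r] = [q,r] − [p,r] + [p,q]. For instance
  ∂[0,2,6] = [2,6] − [0,6] + [0,2],
  ∂[1,2,3] = [2,3] − [1,3] + [1,2].
The resulting 18×12 matrix has rank 12, and its Smith normal form has invariant factors (1,1,1,1,1,1,1,1,1,1,1,2).

From H_k ≅ ker(∂_k) / im(∂_{k+1}) we obtain:

  H_0: rank C_0 − rank ∂_1 = 7 − 6 = 1, and the invariant factors of ∂_1 are all 1, so H_0 ≅ Z.
  H_1: rank ker ∂_1 − rank ∂_2 = (18 − 6) − 12 = 0, and ∂_2 has invariant factor 2 > 1, so H_1 ≅ Z/2.
  H_2: rank ker ∂_2 − rank ∂_3 = (12 − 12) − 0 = 0, and there is no ∂_3, so H_2 ≅ 0.

As a check, the Euler characteristic is 7 − 18 + 12 = 1, which agrees with 1 − 0 + 0 = 1.

Hence the Betti numbers are b_0 = 1, b_1 = 0, b_2 = 0.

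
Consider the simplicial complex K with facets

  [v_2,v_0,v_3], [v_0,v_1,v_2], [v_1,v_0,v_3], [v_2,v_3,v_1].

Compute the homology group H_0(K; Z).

H_0 ≅ Z.

Fix the vertex order v_0 < v_1 < v_2 < v_3 and write every simplex with vertices in increasing order. Then dim K = 2 and the simplices of K are:

  0-simplices (4): [v_0], [v_1], [v_2], [v_3]
  1-simplices (6): [v_0,v_1], [v_0,v_2], [v_0,v_3], [v_1,v_2], [v_1,v_3], [v_2,v_3]
  2-simplices (4): [v_0,v_1,v_2], [v_0,v_1,v_3], [v_0,v_2,v_3], [v_1,v_2,v_3]

so the chain groups are C_0 ≅ Z^4, C_1 ≅ Z^6, C_2 ≅ Z^4.

∂_1: C_1 → C_0 sends each edge [p,q] (with p < q) to q − p.
This gives a 4×6 integer matrix of rank 3; reducing to Smith normal form yields diagonal entries (1,1,1).

The boundary map ∂_2: C_2 → C_1 acts by ∂[p,q,r] = [q,r] − [p,r] + [p,q]. For instance
  ∂[v_0,v_2,v_3] = [v_2,v_3] − [v_0,v_3] + [v_0,v_2],
  ∂[v_1,v_2,v_3] = [v_2,v_3] − [v_1,v_3] + [v_1,v_2].
As a 6×4 matrix over Z this has rank 3, with invariant factors (1,1,1).

From H_k ≅ ker(∂_k) / im(∂_{k+1}) we obtain:

  H_0: rank C_0 − rank ∂_1 = 4 − 3 = 1, and the invariant factors of ∂_1 are all 1, so H_0 = Z.

(K is a triangulation of the 2-sphere S^2.)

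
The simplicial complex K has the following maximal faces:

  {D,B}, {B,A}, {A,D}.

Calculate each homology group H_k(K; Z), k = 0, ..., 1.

H_0 = Z,  H_1 = Z.

We work with the vertex ordering A < B < D. The simplices of K, each written with vertices in increasing order, are:

  0-simplices (3): A, B, D
  1-simplices (3): AB, AD, BD

giving chain groups C_0 ≅ Z^3, C_1 ≅ Z^3.

∂_1: C_1 → C_0 maps an edge to its endpoints' difference, ∂[p,q] = q − p. For instance
  ∂AB = B − A.
This gives a 3×3 integer matrix of rank 2; reducing to Smith normal form yields diagonal entries (1,1).

Reading off H_k = ker ∂_k / im ∂_{k+1}:

  H_0: rank C_0 − rank ∂_1 = 3 − 2 = 1, and the invariant factors of ∂_1 are all 1, so H_0 ≅ Z.
  H_1: rank ker ∂_1 − rank ∂_2 = (3 − 2) − 0 = 1, and there is no ∂_2, so H_1 ≅ Z.

As a check, the Euler characteristic is 3 − 3 = 0, which agrees with 1 − 1 = 0.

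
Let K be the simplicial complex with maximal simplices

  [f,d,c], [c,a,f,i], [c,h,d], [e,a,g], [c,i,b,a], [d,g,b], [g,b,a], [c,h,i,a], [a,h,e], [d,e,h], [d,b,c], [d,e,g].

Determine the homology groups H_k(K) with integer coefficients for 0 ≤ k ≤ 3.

We work with the vertex ordering a < b < c < d < e < f < g < h < i. The simplices of K, each written with vertices in increasing order, are:

  0-simplices (9): a, b, c, d, e, f, g, h, i
  1-simplices (23): ab, ac, ae, af, ag, ah, ai, bc, bd, bg, bi, cd, cf, ch, ci, de, df, dg, dh, eg, eh, fi, hi
  2-simplices (19): abc, abg, abi, acf, ach, aci, aeg, aeh, afi, ahi, bcd, bci, bdg, cdf, cdh, cfi, chi, deg, deh
  3-simplices (3): abci, acfi, achi

giving chain groups C_0 ≅ Z^9, C_1 ≅ Z^23, C_2 ≅ Z^19, C_3 ≅ Z^3.

Boundary ∂_1: C_1 → C_0 sends each edge [p,q] (with p < q) to q − p.
The resulting 9×23 matrix has rank 8, and its Smith normal form has invariant factors (1,1,1,1,1,1,1,1).

The boundary map ∂_2: C_2 → C_1 sends each 2-simplex [p,q,r] to [q,r] − [p,r] + [p,q]. For instance
  ∂deg = eg − dg + de,
  ∂afi = fi − ai + af.
The 23×19 boundary matrix has rank 15 and Smith normal form diag(1,1,1,1,1,1,1,1,1,1,1,1,1,1,1).

The boundary map ∂_3: C_3 → C_2 sends each 3-simplex σ to the alternating sum Σ_i (−1)^i (σ with its i-th vertex removed). For instance
  ∂achi = chi − ahi + aci − ach,
  ∂abci = bci − aci + abi − abc.
The resulting 19×3 matrix has rank 3, and its Smith normal form has invariant factors (1,1,1).

Computing H_k = (kernel of ∂_k) / (image of ∂_{k+1}):

  H_0: rank C_0 − rank ∂_1 = 9 − 8 = 1, and the invariant factors of ∂_1 are all 1, so H_0 ≅ Z.
  H_1: rank ker ∂_1 − rank ∂_2 = (23 − 8) − 15 = 0, and the invariant factors of ∂_2 are all 1, so H_1 ≅ 0.
  H_2: rank ker ∂_2 − rank ∂_3 = (19 − 15) − 3 = 1, and the invariant factors of ∂_3 are all 1, so H_2 ≅ Z.
  H_3: rank ker ∂_3 − rank ∂_4 = (3 − 3) − 0 = 0, and there is no ∂_4, so H_3 ≅ 0.

H_0 ≅ Z,  H_1 = 0,  H_2 ≅ Z,  H_3 = 0.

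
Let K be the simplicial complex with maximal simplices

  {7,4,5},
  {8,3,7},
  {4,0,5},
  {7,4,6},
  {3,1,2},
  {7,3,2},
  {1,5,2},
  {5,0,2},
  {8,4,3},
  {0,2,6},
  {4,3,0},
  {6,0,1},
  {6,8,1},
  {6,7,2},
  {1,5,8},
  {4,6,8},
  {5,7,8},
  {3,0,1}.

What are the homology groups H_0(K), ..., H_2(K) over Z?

H_0 = Z,  H_1 = Z ⊕ Z/2,  H_2 = 0.

Order the vertices as 0 < 1 < 2 < 3 < 4 < 5 < 6 < 7 < 8. Listing each simplex with vertices in this order, K has dimension 2 with simplices:

  0-simplices (9): [0], [1], [2], [3], [4], [5], [6], [7], [8]
  1-simplices (27): (27 of them)
  2-simplices (18): [0,1,3], [0,1,6], [0,2,5], [0,2,6], [0,3,4], [0,4,5], [1,2,3], [1,2,5], [1,5,8], [1,6,8], [2,3,7], [2,6,7], [3,4,8], [3,7,8], [4,5,7], [4,6,7], [4,6,8], [5,7,8]

giving chain groups C_0 ≅ Z^9, C_1 ≅ Z^27, C_2 ≅ Z^18.

Boundary ∂_1: C_1 → C_0 maps an edge to its endpoints' difference, ∂[p,q] = q − p. For instance
  ∂[4,8] = [8] − [4].
This gives a 9×27 integer matrix of rank 8; reducing to Smith normal form yields diagonal entries (1,1,1,1,1,1,1,1).

∂_2: C_2 → C_1 maps a triangle to the signed sum of its edges. For instance
  ∂[0,2,6] = [2,6] − [0,6] + [0,2],
  ∂[4,6,7] = [6,7] − [4,7] + [4,6].
This gives a 27×18 integer matrix of rank 18; reducing to Smith normal form yields diagonal entries (1,1,1,1,1,1,1,1,1,1,1,1,1,1,1,1,1,2).

Now H_k = ker ∂_k / im ∂_{k+1}, so:

  H_0: rank C_0 − rank ∂_1 = 9 − 8 = 1, and the invariant factors of ∂_1 are all 1, so H_0 = Z.
  H_1: rank ker ∂_1 − rank ∂_2 = (27 − 8) − 18 = 1, and ∂_2 has invariant factor 2 > 1, so H_1 = Z ⊕ Z/2.
  H_2: rank ker ∂_2 − rank ∂_3 = (18 − 18) − 0 = 0, and there is no ∂_3, so H_2 = 0.

As a check, the Euler characteristic is 9 − 27 + 18 = 0, which agrees with 1 − 1 + 0 = 0.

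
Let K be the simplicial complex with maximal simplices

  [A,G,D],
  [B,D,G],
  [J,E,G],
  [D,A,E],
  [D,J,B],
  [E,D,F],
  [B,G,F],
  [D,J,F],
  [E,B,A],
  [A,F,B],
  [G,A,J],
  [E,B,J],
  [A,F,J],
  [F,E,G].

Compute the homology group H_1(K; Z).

Fix the vertex order A < B < D < E < F < G < J and write every simplex with vertices in increasing order. Then dim K = 2 and the simplices of K are:

  0-simplices (7): A, B, D, E, F, G, J
  1-simplices (21): AB, AD, AE, AF, AG, AJ, BD, BE, BF, BG, BJ, DE, DF, DG, DJ, EF, EG, EJ, FG, FJ, GJ
  2-simplices (14): ABE, ABF, ADE, ADG, AFJ, AGJ, BDG, BDJ, BEJ, BFG, DEF, DFJ, EFG, EGJ

so the chain groups are C_0 ≅ Z^7, C_1 ≅ Z^21, C_2 ≅ Z^14.

The boundary map ∂_1: C_1 → C_0 maps an edge to its endpoints' difference, ∂[p,q] = q − p.
The 7×21 boundary matrix has rank 6 and Smith normal form diag(1,1,1,1,1,1).

The boundary map ∂_2: C_2 → C_1 maps a triangle to the signed sum of its edges. For instance
  ∂ABE = BE − AE + AB,
  ∂DFJ = FJ − DJ + DF.
As a 21×14 matrix over Z this has rank 13, with invariant factors (1,1,1,1,1,1,1,1,1,1,1,1,1).

Reading off H_k = ker ∂_k / im ∂_{k+1}:

  H_1: rank ker ∂_1 − rank ∂_2 = (21 − 6) − 13 = 2, and the invariant factors of ∂_2 are all 1, so H_1 ≅ Z^2.

H_1 ≅ Z^2.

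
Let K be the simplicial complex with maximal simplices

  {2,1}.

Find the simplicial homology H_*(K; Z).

H_0 ≅ Z,  H_1 = 0.

K has 2 vertices, 1 edge.
rank ∂_0 = 0, rank ∂_1 = 1 ⇒ b_0 = 2 − 0 − 1 = 1; all invariant factors of ∂_1 are 1 so no torsion. So H_0 ≅ Z.
rank ∂_1 = 1, rank ∂_2 = 0 ⇒ b_1 = 1 − 1 − 0 = 0. So H_1 ≅ 0.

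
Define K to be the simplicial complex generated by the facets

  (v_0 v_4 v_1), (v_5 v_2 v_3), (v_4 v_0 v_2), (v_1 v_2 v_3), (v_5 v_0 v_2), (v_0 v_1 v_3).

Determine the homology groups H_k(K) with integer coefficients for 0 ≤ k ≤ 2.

H_0 ≅ Z,  H_1 ≅ Z,  H_2 = 0.

Order the vertices as v_0 < v_1 < v_2 < v_3 < v_4 < v_5. Listing each simplex with vertices in this order, K has dimension 2 with simplices:

  0-simplices (6): [v_0], [v_1], [v_2], [v_3], [v_4], [v_5]
  1-simplices (12): [v_0,v_1], [v_0,v_2], [v_0,v_3], [v_0,v_4], [v_0,v_5], [v_1,v_2], [v_1,v_3], [v_1,v_4], [v_2,v_3], [v_2,v_4], [v_2,v_5], [v_3,v_5]
  2-simplices (6): [v_0,v_1,v_3], [v_0,v_1,v_4], [v_0,v_2,v_4], [v_0,v_2,v_5], [v_1,v_2,v_3], [v_2,v_3,v_5]

Hence C_0 ≅ Z^6, C_1 ≅ Z^12, C_2 ≅ Z^6.

∂_1: C_1 → C_0 is given by ∂[p,q] = [q] − [p].
The 6×12 boundary matrix has rank 5 and Smith normal form diag(1,1,1,1,1).

Boundary ∂_2: C_2 → C_1 sends each 2-simplex [p,q,r] to [q,r] − [p,r] + [p,q]. For instance
  ∂[v_0,v_1,v_4] = [v_1,v_4] − [v_0,v_4] + [v_0,v_1],
  ∂[v_1,v_2,v_3] = [v_2,v_3] − [v_1,v_3] + [v_1,v_2].
The 12×6 boundary matrix has rank 6 and Smith normal form diag(1,1,1,1,1,1).

From H_k ≅ ker(∂_k) / im(∂_{k+1}) we obtain:

  H_0: rank C_0 − rank ∂_1 = 6 − 5 = 1, and the invariant factors of ∂_1 are all 1, so H_0 = Z.
  H_1: rank ker ∂_1 − rank ∂_2 = (12 − 5) − 6 = 1, and the invariant factors of ∂_2 are all 1, so H_1 = Z.
  H_2: rank ker ∂_2 − rank ∂_3 = (6 − 6) − 0 = 0, and there is no ∂_3, so H_2 = 0.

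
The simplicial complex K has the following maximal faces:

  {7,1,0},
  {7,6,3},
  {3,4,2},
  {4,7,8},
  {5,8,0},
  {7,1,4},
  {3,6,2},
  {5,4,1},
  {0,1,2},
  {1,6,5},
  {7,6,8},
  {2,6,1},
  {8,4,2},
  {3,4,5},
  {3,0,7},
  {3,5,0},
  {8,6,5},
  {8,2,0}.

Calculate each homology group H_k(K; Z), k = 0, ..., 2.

H_0 ≅ Z,  H_1 ≅ Z^2,  H_2 ≅ Z.

We work with the vertex ordering 0 < 1 < 2 < 3 < 4 < 5 < 6 < 7 < 8. The simplices of K, each written with vertices in increasing order, are:

  0-simplices (9): [0], [1], [2], [3], [4], [5], [6], [7], [8]
  1-simplices (27): (27 of them)
  2-simplices (18): [0,1,2], [0,1,7], [0,2,8], [0,3,5], [0,3,7], [0,5,8], [1,2,6], [1,4,5], [1,4,7], [1,5,6], [2,3,4], [2,3,6], [2,4,8], [3,4,5], [3,6,7], [4,7,8], [5,6,8], [6,7,8]

giving chain groups C_0 ≅ Z^9, C_1 ≅ Z^27, C_2 ≅ Z^18.

∂_1: C_1 → C_0 is given by ∂[p,q] = [q] − [p].
The resulting 9×27 matrix has rank 8, and its Smith normal form has invariant factors (1,1,1,1,1,1,1,1).

∂_2: C_2 → C_1 sends each 2-simplex [p,q,r] to [q,r] − [p,r] + [p,q]. For instance
  ∂[2,3,6] = [3,6] − [2,6] + [2,3],
  ∂[5,6,8] = [6,8] − [5,8] + [5,6].
This gives a 27×18 integer matrix of rank 17; reducing to Smith normal form yields diagonal entries (1,1,1,1,1,1,1,1,1,1,1,1,1,1,1,1,1).

Now H_k = ker ∂_k / im ∂_{k+1}, so:

  H_0: rank C_0 − rank ∂_1 = 9 − 8 = 1, and the invariant factors of ∂_1 are all 1, so H_0 ≅ Z.
  H_1: rank ker ∂_1 − rank ∂_2 = (27 − 8) − 17 = 2, and the invariant factors of ∂_2 are all 1, so H_1 ≅ Z^2.
  H_2: rank ker ∂_2 − rank ∂_3 = (18 − 17) − 0 = 1, and there is no ∂_3, so H_2 ≅ Z.

As a check, the Euler characteristic is 9 − 27 + 18 = 0, which agrees with 1 − 2 + 1 = 0.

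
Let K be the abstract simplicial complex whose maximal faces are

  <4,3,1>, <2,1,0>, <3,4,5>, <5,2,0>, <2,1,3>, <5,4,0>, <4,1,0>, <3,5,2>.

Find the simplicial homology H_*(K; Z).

H_0 ≅ Z,  H_1 = 0,  H_2 ≅ Z.

Take the total order 0 < 1 < 2 < 3 < 4 < 5 on the vertex set. Then K (dimension 2) consists of the simplices:

  0-simplices (6): [0], [1], [2], [3], [4], [5]
  1-simplices (12): [0,1], [0,2], [0,4], [0,5], [1,2], [1,3], [1,4], [2,3], [2,5], [3,4], [3,5], [4,5]
  2-simplices (8): [0,1,2], [0,1,4], [0,2,5], [0,4,5], [1,2,3], [1,3,4], [2,3,5], [3,4,5]

giving chain groups C_0 ≅ Z^6, C_1 ≅ Z^12, C_2 ≅ Z^8.

The boundary map ∂_1: C_1 → C_0 sends each edge [p,q] (with p < q) to q − p. For instance
  ∂[0,4] = [4] − [0].
This gives a 6×12 integer matrix of rank 5; reducing to Smith normal form yields diagonal entries (1,1,1,1,1).

The boundary map ∂_2: C_2 → C_1 maps a triangle to the signed sum of its edges. For instance
  ∂[0,2,5] = [2,5] − [0,5] + [0,2],
  ∂[1,3,4] = [3,4] − [1,4] + [1,3].
As a 12×8 matrix over Z this has rank 7, with invariant factors (1,1,1,1,1,1,1).

From H_k ≅ ker(∂_k) / im(∂_{k+1}) we obtain:

  H_0: rank C_0 − rank ∂_1 = 6 − 5 = 1, and the invariant factors of ∂_1 are all 1, so H_0 ≅ Z.
  H_1: rank ker ∂_1 − rank ∂_2 = (12 − 5) − 7 = 0, and the invariant factors of ∂_2 are all 1, so H_1 ≅ 0.
  H_2: rank ker ∂_2 − rank ∂_3 = (8 − 7) − 0 = 1, and there is no ∂_3, so H_2 ≅ Z.

As a check, the Euler characteristic is 6 − 12 + 8 = 2, which agrees with 1 − 0 + 1 = 2.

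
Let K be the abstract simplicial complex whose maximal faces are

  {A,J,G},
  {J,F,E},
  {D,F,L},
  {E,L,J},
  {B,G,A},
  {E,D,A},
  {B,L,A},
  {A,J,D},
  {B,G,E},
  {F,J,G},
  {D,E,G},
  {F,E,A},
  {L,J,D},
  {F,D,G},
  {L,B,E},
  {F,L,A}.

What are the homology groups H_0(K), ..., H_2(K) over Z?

H_0 = Z,  H_1 = Z^2,  H_2 = Z.

Take the total order A < B < D < E < F < G < J < L on the vertex set. Then K (dimension 2) consists of the simplices:

  0-simplices (8): A, B, D, E, F, G, J, L
  1-simplices (24): AB, AD, AE, AF, AG, AJ, AL, BE, BG, BL, DE, DF, DG, DJ, DL, EF, EG, EJ, EL, FG, FJ, FL, GJ, JL
  2-simplices (16): ABG, ABL, ADE, ADJ, AEF, AFL, AGJ, BEG, BEL, DEG, DFG, DFL, DJL, EFJ, EJL, FGJ

so the chain groups are C_0 ≅ Z^8, C_1 ≅ Z^24, C_2 ≅ Z^16.

∂_1: C_1 → C_0 is given by ∂[p,q] = [q] − [p]. For instance
  ∂GJ = J − G.
The 8×24 boundary matrix has rank 7 and Smith normal form diag(1,1,1,1,1,1,1).

The boundary map ∂_2: C_2 → C_1 sends each 2-simplex [p,q,r] to [q,r] − [p,r] + [p,q]. For instance
  ∂FGJ = GJ − FJ + FG,
  ∂DFG = FG − DG + DF.
As a 24×16 matrix over Z this has rank 15, with invariant factors (1,1,1,1,1,1,1,1,1,1,1,1,1,1,1).

Now H_k = ker ∂_k / im ∂_{k+1}, so:

  H_0: rank C_0 − rank ∂_1 = 8 − 7 = 1, and the invariant factors of ∂_1 are all 1, so H_0 = Z.
  H_1: rank ker ∂_1 − rank ∂_2 = (24 − 7) − 15 = 2, and the invariant factors of ∂_2 are all 1, so H_1 = Z^2.
  H_2: rank ker ∂_2 − rank ∂_3 = (16 − 15) − 0 = 1, and there is no ∂_3, so H_2 = Z.

(K is a triangulation of the torus T^2.)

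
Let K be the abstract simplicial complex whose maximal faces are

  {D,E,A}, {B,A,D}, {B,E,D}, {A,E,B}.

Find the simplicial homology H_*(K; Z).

K has 4 vertices, 6 edges, 4 triangles.
rank ∂_0 = 0, rank ∂_1 = 3 ⇒ b_0 = 4 − 0 − 3 = 1; all invariant factors of ∂_1 are 1 so no torsion. So H_0 ≅ Z.
rank ∂_1 = 3, rank ∂_2 = 3 ⇒ b_1 = 6 − 3 − 3 = 0; all invariant factors of ∂_2 are 1 so no torsion. So H_1 ≅ 0.
rank ∂_2 = 3, rank ∂_3 = 0 ⇒ b_2 = 4 − 3 − 0 = 1. So H_2 ≅ Z.

H_0 ≅ Z,  H_1 = 0,  H_2 ≅ Z.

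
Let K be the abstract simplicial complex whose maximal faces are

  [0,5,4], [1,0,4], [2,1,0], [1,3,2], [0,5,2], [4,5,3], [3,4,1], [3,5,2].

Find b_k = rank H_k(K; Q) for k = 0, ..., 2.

b_0 = 1, b_1 = 0, b_2 = 1.

Order the vertices as 0 < 1 < 2 < 3 < 4 < 5. Listing each simplex with vertices in this order, K has dimension 2 with simplices:

  0-simplices (6): [0], [1], [2], [3], [4], [5]
  1-simplices (12): [0,1], [0,2], [0,4], [0,5], [1,2], [1,3], [1,4], [2,3], [2,5], [3,4], [3,5], [4,5]
  2-simplices (8): [0,1,2], [0,1,4], [0,2,5], [0,4,5], [1,2,3], [1,3,4], [2,3,5], [3,4,5]

giving chain groups C_0 ≅ Z^6, C_1 ≅ Z^12, C_2 ≅ Z^8.

The boundary map ∂_1: C_1 → C_0 is given by ∂[p,q] = [q] − [p].
The resulting 6×12 matrix has rank 5, and its Smith normal form has invariant factors (1,1,1,1,1).

∂_2: C_2 → C_1 maps a triangle to the signed sum of its edges. For instance
  ∂[3,4,5] = [4,5] − [3,5] + [3,4],
  ∂[0,1,4] = [1,4] − [0,4] + [0,1].
This gives a 12×8 integer matrix of rank 7; reducing to Smith normal form yields diagonal entries (1,1,1,1,1,1,1).

Reading off H_k = ker ∂_k / im ∂_{k+1}:

  H_0: rank C_0 − rank ∂_1 = 6 − 5 = 1, and the invariant factors of ∂_1 are all 1, so H_0 ≅ Z.
  H_1: rank ker ∂_1 − rank ∂_2 = (12 − 5) − 7 = 0, and the invariant factors of ∂_2 are all 1, so H_1 ≅ 0.
  H_2: rank ker ∂_2 − rank ∂_3 = (8 − 7) − 0 = 1, and there is no ∂_3, so H_2 ≅ Z.

As a check, the Euler characteristic is 6 − 12 + 8 = 2, which agrees with 1 − 0 + 1 = 2.
(K is a triangulation of the 2-sphere S^2.)

Hence the Betti numbers are b_0 = 1, b_1 = 0, b_2 = 1.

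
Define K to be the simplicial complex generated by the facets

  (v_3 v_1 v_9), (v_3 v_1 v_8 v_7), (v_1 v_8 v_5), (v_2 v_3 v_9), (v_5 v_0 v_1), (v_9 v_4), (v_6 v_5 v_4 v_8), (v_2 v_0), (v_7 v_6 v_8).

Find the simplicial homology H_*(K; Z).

H_0 = Z,  H_1 = Z^2,  H_2 = 0,  H_3 = 0.

Order the vertices as v_0 < v_1 < v_2 < v_3 < v_4 < v_5 < v_6 < v_7 < v_8 < v_9. Listing each simplex with vertices in this order, K has dimension 3 with simplices:

  0-simplices (10): [v_0], [v_1], [v_2], [v_3], [v_4], [v_5], [v_6], [v_7], [v_8], [v_9]
  1-simplices (22): (22 of them)
  2-simplices (13): (13 of them)
  3-simplices (2): [v_1,v_3,v_7,v_8], [v_4,v_5,v_6,v_8]

giving chain groups C_0 ≅ Z^10, C_1 ≅ Z^22, C_2 ≅ Z^13, C_3 ≅ Z^2.

∂_1: C_1 → C_0 sends each edge [p,q] (with p < q) to q − p. For instance
  ∂[v_6,v_8] = [v_8] − [v_6].
This gives a 10×22 integer matrix of rank 9; reducing to Smith normal form yields diagonal entries (1,1,1,1,1,1,1,1,1).

Boundary ∂_2: C_2 → C_1 acts by ∂[p,q,r] = [q,r] − [p,r] + [p,q]. For instance
  ∂[v_1,v_7,v_8] = [v_7,v_8] − [v_1,v_8] + [v_1,v_7],
  ∂[v_2,v_3,v_9] = [v_3,v_9] − [v_2,v_9] + [v_2,v_3].
The resulting 22×13 matrix has rank 11, and its Smith normal form has invariant factors (1,1,1,1,1,1,1,1,1,1,1).

Boundary ∂_3: C_3 → C_2 sends each 3-simplex σ to the alternating sum Σ_i (−1)^i (σ with its i-th vertex removed). For instance
  ∂[v_4,v_5,v_6,v_8] = [v_5,v_6,v_8] − [v_4,v_6,v_8] + [v_4,v_5,v_8] − [v_4,v_5,v_6],
  ∂[v_1,v_3,v_7,v_8] = [v_3,v_7,v_8] − [v_1,v_7,v_8] + [v_1,v_3,v_8] − [v_1,v_3,v_7].
This gives a 13×2 integer matrix of rank 2; reducing to Smith normal form yields diagonal entries (1,1).

From H_k ≅ ker(∂_k) / im(∂_{k+1}) we obtain:

  H_0: rank C_0 − rank ∂_1 = 10 − 9 = 1, and the invariant factors of ∂_1 are all 1, so H_0 ≅ Z.
  H_1: rank ker ∂_1 − rank ∂_2 = (22 − 9) − 11 = 2, and the invariant factors of ∂_2 are all 1, so H_1 ≅ Z^2.
  H_2: rank ker ∂_2 − rank ∂_3 = (13 − 11) − 2 = 0, and the invariant factors of ∂_3 are all 1, so H_2 ≅ 0.
  H_3: rank ker ∂_3 − rank ∂_4 = (2 − 2) − 0 = 0, and there is no ∂_4, so H_3 ≅ 0.

As a check, the Euler characteristic is 10 − 22 + 13 − 2 = -1, which agrees with 1 − 2 + 0 − 0 = -1.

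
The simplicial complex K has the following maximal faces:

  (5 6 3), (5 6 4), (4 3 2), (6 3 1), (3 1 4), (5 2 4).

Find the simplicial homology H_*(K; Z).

Order the vertices as 1 < 2 < 3 < 4 < 5 < 6. Listing each simplex with vertices in this order, K has dimension 2 with simplices:

  0-simplices (6): [1], [2], [3], [4], [5], [6]
  1-simplices (12): [1,3], [1,4], [1,6], [2,3], [2,4], [2,5], [3,4], [3,5], [3,6], [4,5], [4,6], [5,6]
  2-simplices (6): [1,3,4], [1,3,6], [2,3,4], [2,4,5], [3,5,6], [4,5,6]

so the chain groups are C_0 ≅ Z^6, C_1 ≅ Z^12, C_2 ≅ Z^6.

The boundary map ∂_1: C_1 → C_0 is given by ∂[p,q] = [q] − [p]. For instance
  ∂[4,6] = [6] − [4].
This gives a 6×12 integer matrix of rank 5; reducing to Smith normal form yields diagonal entries (1,1,1,1,1).

Boundary ∂_2: C_2 → C_1 maps a triangle to the signed sum of its edges. For instance
  ∂[1,3,6] = [3,6] − [1,6] + [1,3],
  ∂[1,3,4] = [3,4] − [1,4] + [1,3].
This gives a 12×6 integer matrix of rank 6; reducing to Smith normal form yields diagonal entries (1,1,1,1,1,1).

Computing H_k = (kernel of ∂_k) / (image of ∂_{k+1}):

  H_0: rank C_0 − rank ∂_1 = 6 − 5 = 1, and the invariant factors of ∂_1 are all 1, so H_0 ≅ Z.
  H_1: rank ker ∂_1 − rank ∂_2 = (12 − 5) − 6 = 1, and the invariant factors of ∂_2 are all 1, so H_1 ≅ Z.
  H_2: rank ker ∂_2 − rank ∂_3 = (6 − 6) − 0 = 0, and there is no ∂_3, so H_2 ≅ 0.

(K is a triangulation of the cylinder S^1 x I.)

H_0 = Z,  H_1 = Z,  H_2 = 0.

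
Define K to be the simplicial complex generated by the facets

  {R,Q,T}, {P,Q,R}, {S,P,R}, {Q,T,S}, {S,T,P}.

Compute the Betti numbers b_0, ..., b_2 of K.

Order the vertices as P < Q < R < S < T. Listing each simplex with vertices in this order, K has dimension 2 with simplices:

  0-simplices (5): P, Q, R, S, T
  1-simplices (10): PQ, PR, PS, PT, QR, QS, QT, RS, RT, ST
  2-simplices (5): PQR, PRS, PST, QRT, QST

giving chain groups C_0 ≅ Z^5, C_1 ≅ Z^10, C_2 ≅ Z^5.

Boundary ∂_1: C_1 → C_0 maps an edge to its endpoints' difference, ∂[p,q] = q − p.
The resulting 5×10 matrix has rank 4, and its Smith normal form has invariant factors (1,1,1,1).

The boundary map ∂_2: C_2 → C_1 acts by ∂[p,q,r] = [q,r] − [p,r] + [p,q]. For instance
  ∂QRT = RT − QT + QR,
  ∂PRS = RS − PS + PR.
As a 10×5 matrix over Z this has rank 5, with invariant factors (1,1,1,1,1).

Now H_k = ker ∂_k / im ∂_{k+1}, so:

  H_0: rank C_0 − rank ∂_1 = 5 − 4 = 1, and the invariant factors of ∂_1 are all 1, so H_0 = Z.
  H_1: rank ker ∂_1 − rank ∂_2 = (10 − 4) − 5 = 1, and the invariant factors of ∂_2 are all 1, so H_1 = Z.
  H_2: rank ker ∂_2 − rank ∂_3 = (5 − 5) − 0 = 0, and there is no ∂_3, so H_2 = 0.

As a check, the Euler characteristic is 5 − 10 + 5 = 0, which agrees with 1 − 1 + 0 = 0.
(K is a triangulation of the Möbius band.)

Hence the Betti numbers are b_0 = 1, b_1 = 1, b_2 = 0.

b_0 = 1, b_1 = 1, b_2 = 0.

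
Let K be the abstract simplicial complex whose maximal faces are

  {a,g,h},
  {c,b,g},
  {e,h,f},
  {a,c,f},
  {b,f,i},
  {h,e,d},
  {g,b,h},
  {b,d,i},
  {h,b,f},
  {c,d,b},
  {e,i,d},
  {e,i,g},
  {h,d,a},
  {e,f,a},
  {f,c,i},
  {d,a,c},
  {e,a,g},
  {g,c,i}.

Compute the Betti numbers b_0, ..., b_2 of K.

b_0 = 1, b_1 = 1, b_2 = 0.

Take the total order a < b < c < d < e < f < g < h < i on the vertex set. Then K (dimension 2) consists of the simplices:

  0-simplices (9): a, b, c, d, e, f, g, h, i
  1-simplices (27): ac, ad, ae, af, ag, ah, bc, bd, bf, bg, bh, bi, cd, cf, cg, ci, de, dh, di, ef, eg, eh, ei, fh, fi, gh, gi
  2-simplices (18): acd, acf, adh, aef, aeg, agh, bcd, bcg, bdi, bfh, bfi, bgh, cfi, cgi, deh, dei, efh, egi

giving chain groups C_0 ≅ Z^9, C_1 ≅ Z^27, C_2 ≅ Z^18.

Boundary ∂_1: C_1 → C_0 is given by ∂[p,q] = [q] − [p]. For instance
  ∂af = f − a.
The resulting 9×27 matrix has rank 8, and its Smith normal form has invariant factors (1,1,1,1,1,1,1,1).

The boundary map ∂_2: C_2 → C_1 sends each 2-simplex [p,q,r] to [q,r] − [p,r] + [p,q]. For instance
  ∂acd = cd − ad + ac,
  ∂bgh = gh − bh + bg.
The resulting 27×18 matrix has rank 18, and its Smith normal form has invariant factors (1,1,1,1,1,1,1,1,1,1,1,1,1,1,1,1,1,2).

From H_k ≅ ker(∂_k) / im(∂_{k+1}) we obtain:

  H_0: rank C_0 − rank ∂_1 = 9 − 8 = 1, and the invariant factors of ∂_1 are all 1, so H_0 ≅ Z.
  H_1: rank ker ∂_1 − rank ∂_2 = (27 − 8) − 18 = 1, and ∂_2 has invariant factor 2 > 1, so H_1 ≅ Z × Z/2.
  H_2: rank ker ∂_2 − rank ∂_3 = (18 − 18) − 0 = 0, and there is no ∂_3, so H_2 ≅ 0.

Hence the Betti numbers are b_0 = 1, b_1 = 1, b_2 = 0.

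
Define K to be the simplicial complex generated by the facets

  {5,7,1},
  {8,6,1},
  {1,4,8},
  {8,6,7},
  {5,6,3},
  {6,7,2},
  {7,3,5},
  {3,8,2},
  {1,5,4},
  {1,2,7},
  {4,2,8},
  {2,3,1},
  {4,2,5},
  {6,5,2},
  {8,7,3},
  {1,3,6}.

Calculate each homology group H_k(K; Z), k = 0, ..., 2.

Order the vertices as 1 < 2 < 3 < 4 < 5 < 6 < 7 < 8. Listing each simplex with vertices in this order, K has dimension 2 with simplices:

  0-simplices (8): [1], [2], [3], [4], [5], [6], [7], [8]
  1-simplices (24): (24 of them)
  2-simplices (16): [1,2,3], [1,2,7], [1,3,6], [1,4,5], [1,4,8], [1,5,7], [1,6,8], [2,3,8], [2,4,5], [2,4,8], [2,5,6], [2,6,7], [3,5,6], [3,5,7], [3,7,8], [6,7,8]

giving chain groups C_0 ≅ Z^8, C_1 ≅ Z^24, C_2 ≅ Z^16.

∂_1: C_1 → C_0 sends each edge [p,q] (with p < q) to q − p. For instance
  ∂[1,2] = [2] − [1].
The 8×24 boundary matrix has rank 7 and Smith normal form diag(1,1,1,1,1,1,1).

Boundary ∂_2: C_2 → C_1 sends each 2-simplex [p,q,r] to [q,r] − [p,r] + [p,q]. For instance
  ∂[3,5,7] = [5,7] − [3,7] + [3,5],
  ∂[2,4,8] = [4,8] − [2,8] + [2,4].
As a 24×16 matrix over Z this has rank 15, with invariant factors (1,1,1,1,1,1,1,1,1,1,1,1,1,1,1).

From H_k ≅ ker(∂_k) / im(∂_{k+1}) we obtain:

  H_0: rank C_0 − rank ∂_1 = 8 − 7 = 1, and the invariant factors of ∂_1 are all 1, so H_0 = Z.
  H_1: rank ker ∂_1 − rank ∂_2 = (24 − 7) − 15 = 2, and the invariant factors of ∂_2 are all 1, so H_1 = Z^2.
  H_2: rank ker ∂_2 − rank ∂_3 = (16 − 15) − 0 = 1, and there is no ∂_3, so H_2 = Z.

(K is a triangulation of the torus T^2.)

H_0 ≅ Z,  H_1 ≅ Z^2,  H_2 ≅ Z.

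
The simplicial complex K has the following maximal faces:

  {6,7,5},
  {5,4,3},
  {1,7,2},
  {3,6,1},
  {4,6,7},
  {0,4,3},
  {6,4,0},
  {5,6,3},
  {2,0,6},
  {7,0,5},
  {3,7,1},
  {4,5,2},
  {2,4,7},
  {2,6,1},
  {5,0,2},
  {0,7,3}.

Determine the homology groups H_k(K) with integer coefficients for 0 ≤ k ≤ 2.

We work with the vertex ordering 0 < 1 < 2 < 3 < 4 < 5 < 6 < 7. The simplices of K, each written with vertices in increasing order, are:

  0-simplices (8): [0], [1], [2], [3], [4], [5], [6], [7]
  1-simplices (24): (24 of them)
  2-simplices (16): [0,2,5], [0,2,6], [0,3,4], [0,3,7], [0,4,6], [0,5,7], [1,2,6], [1,2,7], [1,3,6], [1,3,7], [2,4,5], [2,4,7], [3,4,5], [3,5,6], [4,6,7], [5,6,7]

so the chain groups are C_0 ≅ Z^8, C_1 ≅ Z^24, C_2 ≅ Z^16.

Boundary ∂_1: C_1 → C_0 maps an edge to its endpoints' difference, ∂[p,q] = q − p.
The 8×24 boundary matrix has rank 7 and Smith normal form diag(1,1,1,1,1,1,1).

Boundary ∂_2: C_2 → C_1 acts by ∂[p,q,r] = [q,r] − [p,r] + [p,q]. For instance
  ∂[2,4,7] = [4,7] − [2,7] + [2,4],
  ∂[1,3,6] = [3,6] − [1,6] + [1,3].
This gives a 24×16 integer matrix of rank 15; reducing to Smith normal form yields diagonal entries (1,1,1,1,1,1,1,1,1,1,1,1,1,1,1).

Now H_k = ker ∂_k / im ∂_{k+1}, so:

  H_0: rank C_0 − rank ∂_1 = 8 − 7 = 1, and the invariant factors of ∂_1 are all 1, so H_0 = Z.
  H_1: rank ker ∂_1 − rank ∂_2 = (24 − 7) − 15 = 2, and the invariant factors of ∂_2 are all 1, so H_1 = Z^2.
  H_2: rank ker ∂_2 − rank ∂_3 = (16 − 15) − 0 = 1, and there is no ∂_3, so H_2 = Z.

(K is a triangulation of the torus T^2.)

H_0 ≅ Z,  H_1 ≅ Z^2,  H_2 ≅ Z.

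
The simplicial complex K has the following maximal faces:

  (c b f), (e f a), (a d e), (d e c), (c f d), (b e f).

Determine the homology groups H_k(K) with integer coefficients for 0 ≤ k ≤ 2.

K has 6 vertices, 12 edges, 6 triangles.
rank ∂_0 = 0, rank ∂_1 = 5 ⇒ b_0 = 6 − 0 − 5 = 1; all invariant factors of ∂_1 are 1 so no torsion. So H_0 ≅ Z.
rank ∂_1 = 5, rank ∂_2 = 6 ⇒ b_1 = 12 − 5 − 6 = 1; all invariant factors of ∂_2 are 1 so no torsion. So H_1 ≅ Z.
rank ∂_2 = 6, rank ∂_3 = 0 ⇒ b_2 = 6 − 6 − 0 = 0. So H_2 ≅ 0.

H_0 = Z,  H_1 = Z,  H_2 = 0.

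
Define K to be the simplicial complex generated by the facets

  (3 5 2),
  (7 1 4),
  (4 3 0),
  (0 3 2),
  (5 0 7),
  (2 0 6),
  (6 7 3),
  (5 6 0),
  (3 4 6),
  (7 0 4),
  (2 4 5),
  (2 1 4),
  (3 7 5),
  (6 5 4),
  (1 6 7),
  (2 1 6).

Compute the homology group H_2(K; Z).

Order the vertices as 0 < 1 < 2 < 3 < 4 < 5 < 6 < 7. Listing each simplex with vertices in this order, K has dimension 2 with simplices:

  0-simplices (8): [0], [1], [2], [3], [4], [5], [6], [7]
  1-simplices (24): (24 of them)
  2-simplices (16): [0,2,3], [0,2,6], [0,3,4], [0,4,7], [0,5,6], [0,5,7], [1,2,4], [1,2,6], [1,4,7], [1,6,7], [2,3,5], [2,4,5], [3,4,6], [3,5,7], [3,6,7], [4,5,6]

Hence C_0 ≅ Z^8, C_1 ≅ Z^24, C_2 ≅ Z^16.

The boundary map ∂_1: C_1 → C_0 maps an edge to its endpoints' difference, ∂[p,q] = q − p. For instance
  ∂[0,5] = [5] − [0].
As a 8×24 matrix over Z this has rank 7, with invariant factors (1,1,1,1,1,1,1).

∂_2: C_2 → C_1 acts by ∂[p,q,r] = [q,r] − [p,r] + [p,q]. For instance
  ∂[1,6,7] = [6,7] − [1,7] + [1,6],
  ∂[0,5,6] = [5,6] − [0,6] + [0,5].
As a 24×16 matrix over Z this has rank 15, with invariant factors (1,1,1,1,1,1,1,1,1,1,1,1,1,1,1).

Computing H_k = (kernel of ∂_k) / (image of ∂_{k+1}):

  H_2: rank ker ∂_2 − rank ∂_3 = (16 − 15) − 0 = 1, and there is no ∂_3, so H_2 ≅ Z.

(K is a triangulation of the torus T^2.)

H_2 = Z.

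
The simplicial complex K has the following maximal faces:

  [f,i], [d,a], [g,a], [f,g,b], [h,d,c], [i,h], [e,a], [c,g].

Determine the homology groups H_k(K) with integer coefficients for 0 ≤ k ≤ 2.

H_0 ≅ Z,  H_1 ≅ Z^2,  H_2 = 0.

We work with the vertex ordering a < b < c < d < e < f < g < h < i. The simplices of K, each written with vertices in increasing order, are:

  0-simplices (9): a, b, c, d, e, f, g, h, i
  1-simplices (12): ad, ae, ag, bf, bg, cd, cg, ch, dh, fg, fi, hi
  2-simplices (2): bfg, cdh

Hence C_0 ≅ Z^9, C_1 ≅ Z^12, C_2 ≅ Z^2.

Boundary ∂_1: C_1 → C_0 sends each edge [p,q] (with p < q) to q − p. For instance
  ∂ae = e − a.
This gives a 9×12 integer matrix of rank 8; reducing to Smith normal form yields diagonal entries (1,1,1,1,1,1,1,1).

Boundary ∂_2: C_2 → C_1 sends each 2-simplex [p,q,r] to [q,r] − [p,r] + [p,q]. For instance
  ∂bfg = fg − bg + bf,
  ∂cdh = dh − ch + cd.
This gives a 12×2 integer matrix of rank 2; reducing to Smith normal form yields diagonal entries (1,1).

From H_k ≅ ker(∂_k) / im(∂_{k+1}) we obtain:

  H_0: rank C_0 − rank ∂_1 = 9 − 8 = 1, and the invariant factors of ∂_1 are all 1, so H_0 ≅ Z.
  H_1: rank ker ∂_1 − rank ∂_2 = (12 − 8) − 2 = 2, and the invariant factors of ∂_2 are all 1, so H_1 ≅ Z^2.
  H_2: rank ker ∂_2 − rank ∂_3 = (2 − 2) − 0 = 0, and there is no ∂_3, so H_2 ≅ 0.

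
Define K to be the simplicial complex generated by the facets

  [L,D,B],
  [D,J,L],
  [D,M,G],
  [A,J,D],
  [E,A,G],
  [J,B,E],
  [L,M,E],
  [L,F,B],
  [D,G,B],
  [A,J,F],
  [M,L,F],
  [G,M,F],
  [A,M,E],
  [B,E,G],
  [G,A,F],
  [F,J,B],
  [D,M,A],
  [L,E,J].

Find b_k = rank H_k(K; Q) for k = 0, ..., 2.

K has 9 vertices, 27 edges, 18 triangles.
rank ∂_0 = 0, rank ∂_1 = 8 ⇒ b_0 = 9 − 0 − 8 = 1; all invariant factors of ∂_1 are 1 so no torsion. So H_0 ≅ Z.
rank ∂_1 = 8, rank ∂_2 = 18 ⇒ b_1 = 27 − 8 − 18 = 1; ∂_2 has invariant factor(s) [2] giving torsion. So H_1 ≅ Z ⊕ Z/2Z.
rank ∂_2 = 18, rank ∂_3 = 0 ⇒ b_2 = 18 − 18 − 0 = 0. So H_2 ≅ 0.

b_0 = 1, b_1 = 1, b_2 = 0.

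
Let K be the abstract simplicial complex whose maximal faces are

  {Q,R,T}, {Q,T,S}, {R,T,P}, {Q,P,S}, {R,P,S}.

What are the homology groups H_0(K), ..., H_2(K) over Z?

H_0 ≅ Z,  H_1 ≅ Z,  H_2 = 0.

K has 5 vertices, 10 edges, 5 triangles.
rank ∂_0 = 0, rank ∂_1 = 4 ⇒ b_0 = 5 − 0 − 4 = 1; all invariant factors of ∂_1 are 1 so no torsion. So H_0 = Z.
rank ∂_1 = 4, rank ∂_2 = 5 ⇒ b_1 = 10 − 4 − 5 = 1; all invariant factors of ∂_2 are 1 so no torsion. So H_1 = Z.
rank ∂_2 = 5, rank ∂_3 = 0 ⇒ b_2 = 5 − 5 − 0 = 0. So H_2 = 0.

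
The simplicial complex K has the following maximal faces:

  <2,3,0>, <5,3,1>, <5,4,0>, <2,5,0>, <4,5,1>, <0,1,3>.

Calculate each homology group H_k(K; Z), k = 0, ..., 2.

H_0 ≅ Z,  H_1 ≅ Z,  H_2 = 0.

Take the total order 0 < 1 < 2 < 3 < 4 < 5 on the vertex set. Then K (dimension 2) consists of the simplices:

  0-simplices (6): [0], [1], [2], [3], [4], [5]
  1-simplices (12): [0,1], [0,2], [0,3], [0,4], [0,5], [1,3], [1,4], [1,5], [2,3], [2,5], [3,5], [4,5]
  2-simplices (6): [0,1,3], [0,2,3], [0,2,5], [0,4,5], [1,3,5], [1,4,5]

so the chain groups are C_0 ≅ Z^6, C_1 ≅ Z^12, C_2 ≅ Z^6.

The boundary map ∂_1: C_1 → C_0 is given by ∂[p,q] = [q] − [p]. For instance
  ∂[4,5] = [5] − [4].
The resulting 6×12 matrix has rank 5, and its Smith normal form has invariant factors (1,1,1,1,1).

The boundary map ∂_2: C_2 → C_1 sends each 2-simplex [p,q,r] to [q,r] − [p,r] + [p,q]. For instance
  ∂[0,4,5] = [4,5] − [0,5] + [0,4],
  ∂[0,1,3] = [1,3] − [0,3] + [0,1].
The 12×6 boundary matrix has rank 6 and Smith normal form diag(1,1,1,1,1,1).

From H_k ≅ ker(∂_k) / im(∂_{k+1}) we obtain:

  H_0: rank C_0 − rank ∂_1 = 6 − 5 = 1, and the invariant factors of ∂_1 are all 1, so H_0 ≅ Z.
  H_1: rank ker ∂_1 − rank ∂_2 = (12 − 5) − 6 = 1, and the invariant factors of ∂_2 are all 1, so H_1 ≅ Z.
  H_2: rank ker ∂_2 − rank ∂_3 = (6 − 6) − 0 = 0, and there is no ∂_3, so H_2 ≅ 0.

As a check, the Euler characteristic is 6 − 12 + 6 = 0, which agrees with 1 − 1 + 0 = 0.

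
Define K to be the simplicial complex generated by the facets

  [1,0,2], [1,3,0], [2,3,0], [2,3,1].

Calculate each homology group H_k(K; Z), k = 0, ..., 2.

H_0 ≅ Z,  H_1 = 0,  H_2 ≅ Z.

Order the vertices as 0 < 1 < 2 < 3. Listing each simplex with vertices in this order, K has dimension 2 with simplices:

  0-simplices (4): [0], [1], [2], [3]
  1-simplices (6): [0,1], [0,2], [0,3], [1,2], [1,3], [2,3]
  2-simplices (4): [0,1,2], [0,1,3], [0,2,3], [1,2,3]

so the chain groups are C_0 ≅ Z^4, C_1 ≅ Z^6, C_2 ≅ Z^4.

∂_1: C_1 → C_0 sends each edge [p,q] (with p < q) to q − p. For instance
  ∂[1,2] = [2] − [1].
This gives a 4×6 integer matrix of rank 3; reducing to Smith normal form yields diagonal entries (1,1,1).

The boundary map ∂_2: C_2 → C_1 maps a triangle to the signed sum of its edges. For instance
  ∂[0,1,2] = [1,2] − [0,2] + [0,1],
  ∂[0,2,3] = [2,3] − [0,3] + [0,2].
As a 6×4 matrix over Z this has rank 3, with invariant factors (1,1,1).

Reading off H_k = ker ∂_k / im ∂_{k+1}:

  H_0: rank C_0 − rank ∂_1 = 4 − 3 = 1, and the invariant factors of ∂_1 are all 1, so H_0 ≅ Z.
  H_1: rank ker ∂_1 − rank ∂_2 = (6 − 3) − 3 = 0, and the invariant factors of ∂_2 are all 1, so H_1 ≅ 0.
  H_2: rank ker ∂_2 − rank ∂_3 = (4 − 3) − 0 = 1, and there is no ∂_3, so H_2 ≅ Z.

(K is a triangulation of the 2-sphere S^2.)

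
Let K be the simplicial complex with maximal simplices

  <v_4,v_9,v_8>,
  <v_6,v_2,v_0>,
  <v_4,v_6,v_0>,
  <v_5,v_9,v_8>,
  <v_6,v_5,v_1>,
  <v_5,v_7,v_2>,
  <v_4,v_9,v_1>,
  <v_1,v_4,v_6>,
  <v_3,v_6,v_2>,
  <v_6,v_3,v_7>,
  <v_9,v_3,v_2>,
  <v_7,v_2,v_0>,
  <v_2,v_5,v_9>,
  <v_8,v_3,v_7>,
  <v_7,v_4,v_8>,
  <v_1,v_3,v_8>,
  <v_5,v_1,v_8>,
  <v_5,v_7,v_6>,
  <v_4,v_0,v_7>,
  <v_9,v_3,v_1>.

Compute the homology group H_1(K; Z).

We work with the vertex ordering v_0 < v_1 < v_2 < v_3 < v_4 < v_5 < v_6 < v_7 < v_8 < v_9. The simplices of K, each written with vertices in increasing order, are:

  0-simplices (10): [v_0], [v_1], [v_2], [v_3], [v_4], [v_5], [v_6], [v_7], [v_8], [v_9]
  1-simplices (30): (30 of them)
  2-simplices (20): (20 of them)

so the chain groups are C_0 ≅ Z^10, C_1 ≅ Z^30, C_2 ≅ Z^20.

Boundary ∂_1: C_1 → C_0 maps an edge to its endpoints' difference, ∂[p,q] = q − p. For instance
  ∂[v_4,v_7] = [v_7] − [v_4].
This gives a 10×30 integer matrix of rank 9; reducing to Smith normal form yields diagonal entries (1,1,1,1,1,1,1,1,1).

∂_2: C_2 → C_1 maps a triangle to the signed sum of its edges. For instance
  ∂[v_4,v_8,v_9] = [v_8,v_9] − [v_4,v_9] + [v_4,v_8],
  ∂[v_1,v_3,v_8] = [v_3,v_8] − [v_1,v_8] + [v_1,v_3].
The resulting 30×20 matrix has rank 20, and its Smith normal form has invariant factors (1,1,1,1,1,1,1,1,1,1,1,1,1,1,1,1,1,1,1,2).

From H_k ≅ ker(∂_k) / im(∂_{k+1}) we obtain:

  H_1: rank ker ∂_1 − rank ∂_2 = (30 − 9) − 20 = 1, and ∂_2 has invariant factor 2 > 1, so H_1 ≅ Z ⊕ Z/2Z.

H_1 ≅ Z ⊕ Z/2Z.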